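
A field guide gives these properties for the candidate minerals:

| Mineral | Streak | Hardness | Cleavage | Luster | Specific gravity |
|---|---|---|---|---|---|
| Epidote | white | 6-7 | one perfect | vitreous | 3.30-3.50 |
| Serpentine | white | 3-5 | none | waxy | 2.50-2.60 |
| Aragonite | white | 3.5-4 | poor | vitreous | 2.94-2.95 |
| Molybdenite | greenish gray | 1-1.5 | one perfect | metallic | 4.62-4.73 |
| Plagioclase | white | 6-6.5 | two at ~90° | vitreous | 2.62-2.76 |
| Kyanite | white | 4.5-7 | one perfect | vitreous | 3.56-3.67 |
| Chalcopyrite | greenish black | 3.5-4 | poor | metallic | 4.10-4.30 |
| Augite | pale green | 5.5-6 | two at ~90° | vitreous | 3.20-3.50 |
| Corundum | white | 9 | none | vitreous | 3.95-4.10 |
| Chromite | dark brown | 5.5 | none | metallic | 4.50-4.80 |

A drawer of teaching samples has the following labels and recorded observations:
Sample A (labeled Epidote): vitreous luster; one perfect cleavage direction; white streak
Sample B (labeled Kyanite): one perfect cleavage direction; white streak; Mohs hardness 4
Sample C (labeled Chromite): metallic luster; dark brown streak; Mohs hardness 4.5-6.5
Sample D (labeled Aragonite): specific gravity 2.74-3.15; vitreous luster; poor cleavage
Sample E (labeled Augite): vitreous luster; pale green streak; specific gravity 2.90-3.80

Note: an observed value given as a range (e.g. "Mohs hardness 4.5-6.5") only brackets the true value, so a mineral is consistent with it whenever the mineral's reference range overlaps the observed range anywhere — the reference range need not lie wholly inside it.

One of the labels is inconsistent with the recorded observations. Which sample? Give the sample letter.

B

Sample A: nothing contradicts Epidote.
Sample B: Kyanite has hardness 4.5-7, but the record shows Mohs hardness 4 — this label is wrong.
Sample C: nothing contradicts Chromite.
Sample D: nothing contradicts Aragonite.
Sample E: nothing contradicts Augite.
Sample B is the mislabeled one.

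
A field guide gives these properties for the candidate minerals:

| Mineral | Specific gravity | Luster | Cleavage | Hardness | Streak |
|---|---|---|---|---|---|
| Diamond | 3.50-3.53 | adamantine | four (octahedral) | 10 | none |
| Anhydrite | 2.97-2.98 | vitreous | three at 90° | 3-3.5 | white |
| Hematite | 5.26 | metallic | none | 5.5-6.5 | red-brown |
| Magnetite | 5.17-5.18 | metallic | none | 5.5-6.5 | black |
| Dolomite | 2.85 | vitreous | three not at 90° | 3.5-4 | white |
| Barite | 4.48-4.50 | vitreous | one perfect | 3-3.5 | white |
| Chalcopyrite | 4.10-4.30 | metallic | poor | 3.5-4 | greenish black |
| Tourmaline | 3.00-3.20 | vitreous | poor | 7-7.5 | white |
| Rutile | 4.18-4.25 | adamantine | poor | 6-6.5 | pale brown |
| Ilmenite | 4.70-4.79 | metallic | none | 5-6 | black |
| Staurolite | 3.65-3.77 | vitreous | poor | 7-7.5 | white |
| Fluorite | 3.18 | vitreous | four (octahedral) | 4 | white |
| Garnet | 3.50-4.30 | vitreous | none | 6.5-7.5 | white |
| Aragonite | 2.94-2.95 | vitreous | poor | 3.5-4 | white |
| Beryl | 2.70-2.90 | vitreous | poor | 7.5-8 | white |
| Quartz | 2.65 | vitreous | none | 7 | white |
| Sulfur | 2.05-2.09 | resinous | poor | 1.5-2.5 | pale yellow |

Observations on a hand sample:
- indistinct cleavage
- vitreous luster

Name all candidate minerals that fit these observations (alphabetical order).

Aragonite, Beryl, Staurolite, Tourmaline

Indistinct cleavage — Chalcopyrite, Tourmaline, Rutile, Staurolite, Aragonite, Beryl, Sulfur remain.
Vitreous luster excludes Chalcopyrite, Rutile, Sulfur.
Consistent with every observation: Aragonite, Beryl, Staurolite, Tourmaline.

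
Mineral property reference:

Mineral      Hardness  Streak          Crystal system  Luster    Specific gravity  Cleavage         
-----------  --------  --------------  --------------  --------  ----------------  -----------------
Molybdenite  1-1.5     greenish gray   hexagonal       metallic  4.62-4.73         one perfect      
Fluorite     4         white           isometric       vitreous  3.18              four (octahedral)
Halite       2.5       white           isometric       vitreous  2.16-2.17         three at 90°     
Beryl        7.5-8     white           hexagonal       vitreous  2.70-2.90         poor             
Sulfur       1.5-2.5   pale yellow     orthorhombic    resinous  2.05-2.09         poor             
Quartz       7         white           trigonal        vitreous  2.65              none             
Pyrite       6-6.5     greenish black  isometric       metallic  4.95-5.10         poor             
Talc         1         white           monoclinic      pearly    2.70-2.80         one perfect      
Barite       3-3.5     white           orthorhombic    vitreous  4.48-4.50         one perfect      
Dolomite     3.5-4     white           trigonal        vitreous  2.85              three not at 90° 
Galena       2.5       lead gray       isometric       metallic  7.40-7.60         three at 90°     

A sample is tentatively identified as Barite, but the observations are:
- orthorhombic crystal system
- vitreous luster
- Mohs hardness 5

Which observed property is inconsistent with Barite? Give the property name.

Orthorhombic crystal system: Barite has orthorhombic system — within range.
Vitreous luster: Barite has vitreous luster — within range.
Mohs hardness 5: Barite has hardness 3-3.5 — does not match.
Only the hardness is inconsistent.

hardness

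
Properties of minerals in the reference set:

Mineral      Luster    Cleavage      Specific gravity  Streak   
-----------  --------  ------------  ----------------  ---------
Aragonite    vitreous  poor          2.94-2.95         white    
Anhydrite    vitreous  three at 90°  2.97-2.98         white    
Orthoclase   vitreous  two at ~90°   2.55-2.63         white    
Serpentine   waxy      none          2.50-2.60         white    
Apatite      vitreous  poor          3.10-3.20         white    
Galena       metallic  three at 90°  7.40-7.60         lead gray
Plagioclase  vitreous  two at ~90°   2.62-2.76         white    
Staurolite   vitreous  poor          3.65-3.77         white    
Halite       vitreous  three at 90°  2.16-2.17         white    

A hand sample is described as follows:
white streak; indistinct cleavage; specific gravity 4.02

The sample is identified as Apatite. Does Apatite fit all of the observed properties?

Inconsistent

White streak — fits Apatite (white streak).
Indistinct cleavage — fits Apatite (cleavage poor).
Specific gravity 4.02 — Apatite has SG 3.10-3.20; inconsistent.
Apatite is excluded by the specific gravity.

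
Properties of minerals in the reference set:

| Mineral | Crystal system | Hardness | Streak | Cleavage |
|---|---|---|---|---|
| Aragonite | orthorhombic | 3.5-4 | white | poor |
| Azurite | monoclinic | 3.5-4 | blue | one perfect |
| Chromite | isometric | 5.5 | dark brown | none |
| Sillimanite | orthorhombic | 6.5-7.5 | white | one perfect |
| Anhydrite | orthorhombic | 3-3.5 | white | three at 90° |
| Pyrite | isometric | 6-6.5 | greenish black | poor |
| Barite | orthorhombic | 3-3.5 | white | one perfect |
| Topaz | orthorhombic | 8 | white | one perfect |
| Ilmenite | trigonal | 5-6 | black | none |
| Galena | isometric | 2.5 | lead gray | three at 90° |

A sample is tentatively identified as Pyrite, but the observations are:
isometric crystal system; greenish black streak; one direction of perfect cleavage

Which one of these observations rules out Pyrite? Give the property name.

Isometric crystal system: Pyrite has isometric system — consistent.
Greenish black streak: Pyrite has greenish black streak — consistent.
One direction of perfect cleavage: Pyrite has cleavage poor — inconsistent.
Only the cleavage is inconsistent.

cleavage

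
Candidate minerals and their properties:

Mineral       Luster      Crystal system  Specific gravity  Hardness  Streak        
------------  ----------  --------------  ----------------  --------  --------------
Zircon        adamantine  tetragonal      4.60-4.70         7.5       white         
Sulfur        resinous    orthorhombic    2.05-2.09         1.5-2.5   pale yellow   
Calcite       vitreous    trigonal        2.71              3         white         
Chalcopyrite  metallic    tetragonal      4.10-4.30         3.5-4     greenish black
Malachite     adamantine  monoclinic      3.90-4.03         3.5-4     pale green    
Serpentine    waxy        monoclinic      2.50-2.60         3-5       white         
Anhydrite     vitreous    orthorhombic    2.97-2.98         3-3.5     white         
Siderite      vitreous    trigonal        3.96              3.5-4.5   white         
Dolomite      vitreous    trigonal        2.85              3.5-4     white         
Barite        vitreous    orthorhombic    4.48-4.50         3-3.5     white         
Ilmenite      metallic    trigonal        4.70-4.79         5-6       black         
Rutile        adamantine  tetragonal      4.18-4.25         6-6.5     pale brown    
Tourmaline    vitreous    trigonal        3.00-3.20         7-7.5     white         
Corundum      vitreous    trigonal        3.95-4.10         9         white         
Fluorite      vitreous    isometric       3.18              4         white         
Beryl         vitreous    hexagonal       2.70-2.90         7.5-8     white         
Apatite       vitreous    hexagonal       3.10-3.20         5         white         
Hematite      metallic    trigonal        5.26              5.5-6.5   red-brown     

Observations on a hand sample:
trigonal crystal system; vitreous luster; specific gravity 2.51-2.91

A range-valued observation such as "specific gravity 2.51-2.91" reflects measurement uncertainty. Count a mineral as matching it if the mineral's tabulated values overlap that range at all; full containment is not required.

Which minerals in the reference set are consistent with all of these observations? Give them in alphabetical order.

Trigonal crystal system: Calcite, Siderite, Dolomite, Ilmenite, Tourmaline, Corundum, Hematite remain.
Vitreous luster eliminates Ilmenite, Hematite.
Specific gravity 2.51-2.91: Calcite, Dolomite remain.
The minerals that satisfy all observations are Calcite, Dolomite.

Calcite, Dolomite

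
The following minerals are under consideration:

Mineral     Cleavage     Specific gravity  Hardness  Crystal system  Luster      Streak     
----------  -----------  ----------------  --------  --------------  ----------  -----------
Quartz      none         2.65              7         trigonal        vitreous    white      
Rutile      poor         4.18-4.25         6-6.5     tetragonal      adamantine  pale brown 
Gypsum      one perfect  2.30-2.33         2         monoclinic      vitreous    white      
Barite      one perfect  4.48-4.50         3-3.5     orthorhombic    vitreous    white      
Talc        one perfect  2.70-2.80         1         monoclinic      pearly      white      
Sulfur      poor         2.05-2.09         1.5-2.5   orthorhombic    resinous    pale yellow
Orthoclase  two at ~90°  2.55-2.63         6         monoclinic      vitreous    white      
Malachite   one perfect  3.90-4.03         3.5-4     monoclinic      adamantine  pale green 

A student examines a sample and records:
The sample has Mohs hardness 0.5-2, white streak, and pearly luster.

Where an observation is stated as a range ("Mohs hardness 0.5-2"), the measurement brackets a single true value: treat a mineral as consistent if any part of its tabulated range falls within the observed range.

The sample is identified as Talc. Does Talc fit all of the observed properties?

Mohs hardness 0.5-2 — matches Talc (hardness 1).
White streak — matches Talc (white streak).
Pearly luster — matches Talc (pearly luster).
Every observed property is compatible with the reference values for Talc.

Yes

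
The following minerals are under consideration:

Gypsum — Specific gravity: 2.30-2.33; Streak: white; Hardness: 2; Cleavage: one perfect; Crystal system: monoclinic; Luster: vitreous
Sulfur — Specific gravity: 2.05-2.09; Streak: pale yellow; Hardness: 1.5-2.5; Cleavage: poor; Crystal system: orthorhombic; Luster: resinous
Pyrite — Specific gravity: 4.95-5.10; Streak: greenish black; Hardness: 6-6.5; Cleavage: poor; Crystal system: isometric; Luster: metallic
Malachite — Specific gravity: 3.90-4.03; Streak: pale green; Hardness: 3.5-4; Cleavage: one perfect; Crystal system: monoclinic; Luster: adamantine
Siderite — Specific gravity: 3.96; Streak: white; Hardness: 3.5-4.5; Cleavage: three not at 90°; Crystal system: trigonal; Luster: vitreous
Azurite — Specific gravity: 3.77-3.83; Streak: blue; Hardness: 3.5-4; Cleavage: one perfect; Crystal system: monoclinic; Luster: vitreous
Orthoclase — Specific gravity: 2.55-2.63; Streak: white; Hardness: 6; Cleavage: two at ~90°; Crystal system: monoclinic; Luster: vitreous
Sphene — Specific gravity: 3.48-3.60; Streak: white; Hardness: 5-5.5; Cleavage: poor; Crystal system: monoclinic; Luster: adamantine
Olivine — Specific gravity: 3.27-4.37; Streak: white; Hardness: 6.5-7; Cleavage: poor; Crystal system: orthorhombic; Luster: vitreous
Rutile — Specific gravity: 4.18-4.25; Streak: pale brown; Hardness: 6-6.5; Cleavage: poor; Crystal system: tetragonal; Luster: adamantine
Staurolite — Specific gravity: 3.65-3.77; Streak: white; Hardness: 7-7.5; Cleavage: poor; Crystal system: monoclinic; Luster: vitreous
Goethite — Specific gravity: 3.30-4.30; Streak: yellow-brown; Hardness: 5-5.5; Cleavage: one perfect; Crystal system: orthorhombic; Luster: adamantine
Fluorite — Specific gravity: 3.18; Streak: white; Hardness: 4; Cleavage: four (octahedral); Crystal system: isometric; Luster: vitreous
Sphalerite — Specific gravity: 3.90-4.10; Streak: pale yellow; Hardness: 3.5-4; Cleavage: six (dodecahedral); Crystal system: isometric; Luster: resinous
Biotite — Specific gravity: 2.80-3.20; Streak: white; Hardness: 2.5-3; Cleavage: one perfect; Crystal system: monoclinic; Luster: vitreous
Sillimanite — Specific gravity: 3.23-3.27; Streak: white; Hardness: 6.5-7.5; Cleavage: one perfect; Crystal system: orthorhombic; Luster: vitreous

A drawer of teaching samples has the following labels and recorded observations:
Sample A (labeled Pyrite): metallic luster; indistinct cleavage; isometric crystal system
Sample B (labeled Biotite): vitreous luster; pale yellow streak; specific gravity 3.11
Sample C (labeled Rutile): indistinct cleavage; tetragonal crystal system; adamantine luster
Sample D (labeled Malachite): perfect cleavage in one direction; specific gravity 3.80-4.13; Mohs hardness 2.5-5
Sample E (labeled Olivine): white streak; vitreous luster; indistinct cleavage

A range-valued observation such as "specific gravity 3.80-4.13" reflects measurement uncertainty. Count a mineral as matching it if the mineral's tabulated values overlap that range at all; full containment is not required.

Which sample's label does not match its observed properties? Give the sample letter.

Sample A: all recorded properties match Pyrite.
Sample B: pale yellow streak is outside the reference for Biotite (white streak) — mislabeled.
Sample C: all recorded properties match Rutile.
Sample D: all recorded properties match Malachite.
Sample E: all recorded properties match Olivine.
The mislabeled specimen is B.

B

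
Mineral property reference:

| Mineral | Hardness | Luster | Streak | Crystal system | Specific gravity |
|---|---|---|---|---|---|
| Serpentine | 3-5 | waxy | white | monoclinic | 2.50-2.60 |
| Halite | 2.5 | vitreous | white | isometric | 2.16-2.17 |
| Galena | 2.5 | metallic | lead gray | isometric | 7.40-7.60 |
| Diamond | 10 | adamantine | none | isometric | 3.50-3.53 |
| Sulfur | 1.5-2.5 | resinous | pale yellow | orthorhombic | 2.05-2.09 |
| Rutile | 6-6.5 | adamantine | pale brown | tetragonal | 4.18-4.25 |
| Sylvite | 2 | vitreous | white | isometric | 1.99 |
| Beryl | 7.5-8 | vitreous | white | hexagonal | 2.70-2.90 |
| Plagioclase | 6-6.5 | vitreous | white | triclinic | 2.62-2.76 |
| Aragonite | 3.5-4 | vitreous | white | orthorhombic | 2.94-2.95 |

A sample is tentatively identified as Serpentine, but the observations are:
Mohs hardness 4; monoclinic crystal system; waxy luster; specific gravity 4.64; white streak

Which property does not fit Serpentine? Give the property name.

Mohs hardness 4: Serpentine has hardness 3-5 — agrees.
Monoclinic crystal system: Serpentine has monoclinic system — agrees.
Waxy luster: Serpentine has waxy luster — agrees.
Specific gravity 4.64: Serpentine has SG 2.50-2.60 — inconsistent.
White streak: Serpentine has white streak — agrees.
Everything matches except the specific gravity.

specific gravity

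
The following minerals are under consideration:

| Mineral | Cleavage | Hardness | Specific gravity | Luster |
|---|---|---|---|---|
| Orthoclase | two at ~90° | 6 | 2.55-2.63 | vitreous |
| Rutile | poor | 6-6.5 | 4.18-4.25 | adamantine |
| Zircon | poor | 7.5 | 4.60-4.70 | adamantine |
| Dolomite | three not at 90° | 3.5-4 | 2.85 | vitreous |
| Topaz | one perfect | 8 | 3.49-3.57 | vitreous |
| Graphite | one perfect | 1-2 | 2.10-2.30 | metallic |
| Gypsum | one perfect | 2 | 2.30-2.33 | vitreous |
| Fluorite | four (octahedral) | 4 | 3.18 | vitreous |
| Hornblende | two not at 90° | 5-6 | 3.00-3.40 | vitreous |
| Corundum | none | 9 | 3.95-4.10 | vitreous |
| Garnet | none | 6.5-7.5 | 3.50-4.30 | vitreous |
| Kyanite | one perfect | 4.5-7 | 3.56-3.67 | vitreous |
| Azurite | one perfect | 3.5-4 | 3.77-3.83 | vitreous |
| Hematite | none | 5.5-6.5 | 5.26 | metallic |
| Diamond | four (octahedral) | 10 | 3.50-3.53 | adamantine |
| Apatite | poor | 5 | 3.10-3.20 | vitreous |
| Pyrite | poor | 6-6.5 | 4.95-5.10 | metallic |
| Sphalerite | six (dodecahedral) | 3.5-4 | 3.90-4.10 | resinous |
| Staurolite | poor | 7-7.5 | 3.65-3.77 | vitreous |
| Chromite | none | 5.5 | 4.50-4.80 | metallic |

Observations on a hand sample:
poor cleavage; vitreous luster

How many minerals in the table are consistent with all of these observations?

Poor cleavage — Rutile, Zircon, Apatite, Pyrite, Staurolite remain.
Vitreous luster — leaves Apatite, Staurolite.
Consistent with every observation: Apatite, Staurolite.
That is 2 minerals.

2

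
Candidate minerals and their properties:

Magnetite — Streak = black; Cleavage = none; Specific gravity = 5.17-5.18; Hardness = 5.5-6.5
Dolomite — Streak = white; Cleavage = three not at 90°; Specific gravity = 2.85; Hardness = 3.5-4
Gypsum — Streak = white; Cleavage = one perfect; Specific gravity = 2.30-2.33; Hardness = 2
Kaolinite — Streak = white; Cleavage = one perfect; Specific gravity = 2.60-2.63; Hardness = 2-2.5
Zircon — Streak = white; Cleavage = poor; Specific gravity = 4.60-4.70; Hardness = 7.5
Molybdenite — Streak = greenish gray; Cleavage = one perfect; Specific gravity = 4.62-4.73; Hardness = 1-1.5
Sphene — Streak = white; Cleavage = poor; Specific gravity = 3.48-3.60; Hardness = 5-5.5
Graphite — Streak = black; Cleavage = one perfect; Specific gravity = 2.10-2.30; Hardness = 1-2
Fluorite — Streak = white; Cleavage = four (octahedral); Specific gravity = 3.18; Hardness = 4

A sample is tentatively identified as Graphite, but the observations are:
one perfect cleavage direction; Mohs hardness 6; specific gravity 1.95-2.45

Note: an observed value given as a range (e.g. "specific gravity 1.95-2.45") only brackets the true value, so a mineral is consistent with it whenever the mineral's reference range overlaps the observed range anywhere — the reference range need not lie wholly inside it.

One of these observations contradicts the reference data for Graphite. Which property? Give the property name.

hardness

One perfect cleavage direction: Graphite has cleavage one perfect — within range.
Mohs hardness 6: Graphite has hardness 1-2 — outside the reference range.
Specific gravity 1.95-2.45: Graphite has SG 2.10-2.30 — within range.
Everything matches except the hardness.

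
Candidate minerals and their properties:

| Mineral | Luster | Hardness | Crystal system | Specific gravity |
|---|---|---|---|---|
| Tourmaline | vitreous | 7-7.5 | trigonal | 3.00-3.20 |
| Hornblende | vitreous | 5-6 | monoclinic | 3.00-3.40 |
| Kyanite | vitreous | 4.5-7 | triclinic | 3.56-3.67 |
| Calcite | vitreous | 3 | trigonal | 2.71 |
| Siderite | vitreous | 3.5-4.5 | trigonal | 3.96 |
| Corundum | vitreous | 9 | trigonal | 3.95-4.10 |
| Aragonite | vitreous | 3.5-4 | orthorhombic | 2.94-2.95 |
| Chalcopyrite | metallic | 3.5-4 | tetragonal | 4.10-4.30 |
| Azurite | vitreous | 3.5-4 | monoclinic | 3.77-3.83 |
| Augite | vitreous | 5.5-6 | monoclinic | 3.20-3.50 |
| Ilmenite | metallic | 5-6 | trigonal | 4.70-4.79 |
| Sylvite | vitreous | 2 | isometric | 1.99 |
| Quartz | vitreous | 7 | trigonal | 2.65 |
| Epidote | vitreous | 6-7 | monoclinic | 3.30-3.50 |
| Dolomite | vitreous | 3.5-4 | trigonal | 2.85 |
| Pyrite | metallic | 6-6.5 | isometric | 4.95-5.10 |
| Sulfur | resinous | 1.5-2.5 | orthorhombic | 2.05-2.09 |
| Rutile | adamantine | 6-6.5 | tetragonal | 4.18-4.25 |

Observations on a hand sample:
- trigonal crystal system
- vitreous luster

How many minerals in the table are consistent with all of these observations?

6

Trigonal crystal system — leaves Tourmaline, Calcite, Siderite, Corundum, Ilmenite, Quartz, Dolomite.
Vitreous luster excludes Ilmenite.
The minerals that satisfy all observations are Calcite, Corundum, Dolomite, Quartz, Siderite, Tourmaline.
That is 6 minerals.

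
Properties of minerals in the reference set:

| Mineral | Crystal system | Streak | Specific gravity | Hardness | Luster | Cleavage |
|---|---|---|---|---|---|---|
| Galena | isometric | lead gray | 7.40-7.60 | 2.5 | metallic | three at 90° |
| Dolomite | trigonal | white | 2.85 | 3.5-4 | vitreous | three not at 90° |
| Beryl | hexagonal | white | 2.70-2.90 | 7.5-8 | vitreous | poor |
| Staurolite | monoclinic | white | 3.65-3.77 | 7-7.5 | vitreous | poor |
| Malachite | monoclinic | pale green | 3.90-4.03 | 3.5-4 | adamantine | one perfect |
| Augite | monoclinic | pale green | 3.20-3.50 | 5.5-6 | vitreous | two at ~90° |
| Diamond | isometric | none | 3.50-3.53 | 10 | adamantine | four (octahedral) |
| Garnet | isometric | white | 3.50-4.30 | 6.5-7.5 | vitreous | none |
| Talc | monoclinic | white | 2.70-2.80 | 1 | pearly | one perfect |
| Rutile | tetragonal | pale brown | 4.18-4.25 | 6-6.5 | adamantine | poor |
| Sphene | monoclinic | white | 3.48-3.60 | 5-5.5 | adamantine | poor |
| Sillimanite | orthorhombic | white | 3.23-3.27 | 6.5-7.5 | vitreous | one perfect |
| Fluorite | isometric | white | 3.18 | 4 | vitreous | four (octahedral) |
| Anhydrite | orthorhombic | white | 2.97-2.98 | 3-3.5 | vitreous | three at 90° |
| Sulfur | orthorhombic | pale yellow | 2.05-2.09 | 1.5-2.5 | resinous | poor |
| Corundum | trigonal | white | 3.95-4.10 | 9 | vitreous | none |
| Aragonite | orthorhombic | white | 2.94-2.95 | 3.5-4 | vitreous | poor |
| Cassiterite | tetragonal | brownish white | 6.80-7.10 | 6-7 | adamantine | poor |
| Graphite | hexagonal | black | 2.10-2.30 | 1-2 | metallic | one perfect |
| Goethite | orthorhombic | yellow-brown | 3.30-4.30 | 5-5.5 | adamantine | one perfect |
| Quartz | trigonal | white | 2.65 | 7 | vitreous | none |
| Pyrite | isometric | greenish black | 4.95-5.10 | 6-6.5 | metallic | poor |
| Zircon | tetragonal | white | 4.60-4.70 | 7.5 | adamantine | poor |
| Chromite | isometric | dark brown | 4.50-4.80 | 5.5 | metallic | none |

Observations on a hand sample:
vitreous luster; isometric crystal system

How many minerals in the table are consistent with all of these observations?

Vitreous luster — narrows the field to Dolomite, Beryl, Staurolite, Augite, Garnet, Sillimanite, Fluorite, Anhydrite, Corundum, Aragonite, Quartz.
Isometric crystal system — narrows the field to Garnet, Fluorite.
Remaining candidates: Fluorite, Garnet.
That is 2 minerals.

2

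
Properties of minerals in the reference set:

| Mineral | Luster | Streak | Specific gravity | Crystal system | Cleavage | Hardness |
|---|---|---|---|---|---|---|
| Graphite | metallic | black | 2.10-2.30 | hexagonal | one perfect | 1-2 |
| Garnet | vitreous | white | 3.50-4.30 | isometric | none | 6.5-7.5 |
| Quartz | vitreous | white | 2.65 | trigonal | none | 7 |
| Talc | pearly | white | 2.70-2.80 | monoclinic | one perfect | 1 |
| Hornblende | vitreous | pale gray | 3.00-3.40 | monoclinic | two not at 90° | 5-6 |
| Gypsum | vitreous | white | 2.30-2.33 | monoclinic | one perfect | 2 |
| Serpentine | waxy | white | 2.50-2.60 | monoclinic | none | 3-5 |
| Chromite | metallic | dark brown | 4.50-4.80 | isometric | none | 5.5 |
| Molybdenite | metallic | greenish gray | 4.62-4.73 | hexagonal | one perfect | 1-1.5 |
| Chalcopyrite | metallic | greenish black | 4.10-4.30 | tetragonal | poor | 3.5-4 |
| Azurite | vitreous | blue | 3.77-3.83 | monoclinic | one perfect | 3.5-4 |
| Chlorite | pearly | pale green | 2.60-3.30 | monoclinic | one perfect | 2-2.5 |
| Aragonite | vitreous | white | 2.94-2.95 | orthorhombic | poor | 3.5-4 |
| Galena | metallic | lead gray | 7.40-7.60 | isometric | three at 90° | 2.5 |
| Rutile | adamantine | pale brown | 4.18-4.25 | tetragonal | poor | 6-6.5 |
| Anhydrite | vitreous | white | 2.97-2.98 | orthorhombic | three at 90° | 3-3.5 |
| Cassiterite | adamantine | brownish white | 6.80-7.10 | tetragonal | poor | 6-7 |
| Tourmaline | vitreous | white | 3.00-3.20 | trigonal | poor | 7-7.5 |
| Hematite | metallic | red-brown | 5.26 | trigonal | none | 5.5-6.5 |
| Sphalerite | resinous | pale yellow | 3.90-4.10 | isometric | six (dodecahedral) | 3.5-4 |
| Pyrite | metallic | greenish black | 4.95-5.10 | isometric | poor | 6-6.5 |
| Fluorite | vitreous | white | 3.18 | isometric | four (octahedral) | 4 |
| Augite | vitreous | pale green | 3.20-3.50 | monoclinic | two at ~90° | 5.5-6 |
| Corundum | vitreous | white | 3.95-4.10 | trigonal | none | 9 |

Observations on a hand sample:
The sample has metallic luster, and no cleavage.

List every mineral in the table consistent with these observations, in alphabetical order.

Metallic luster: narrows the field to Graphite, Chromite, Molybdenite, Chalcopyrite, Galena, Hematite, Pyrite.
No cleavage: only Chromite, Hematite remain.
Remaining candidates: Chromite, Hematite.

Chromite, Hematite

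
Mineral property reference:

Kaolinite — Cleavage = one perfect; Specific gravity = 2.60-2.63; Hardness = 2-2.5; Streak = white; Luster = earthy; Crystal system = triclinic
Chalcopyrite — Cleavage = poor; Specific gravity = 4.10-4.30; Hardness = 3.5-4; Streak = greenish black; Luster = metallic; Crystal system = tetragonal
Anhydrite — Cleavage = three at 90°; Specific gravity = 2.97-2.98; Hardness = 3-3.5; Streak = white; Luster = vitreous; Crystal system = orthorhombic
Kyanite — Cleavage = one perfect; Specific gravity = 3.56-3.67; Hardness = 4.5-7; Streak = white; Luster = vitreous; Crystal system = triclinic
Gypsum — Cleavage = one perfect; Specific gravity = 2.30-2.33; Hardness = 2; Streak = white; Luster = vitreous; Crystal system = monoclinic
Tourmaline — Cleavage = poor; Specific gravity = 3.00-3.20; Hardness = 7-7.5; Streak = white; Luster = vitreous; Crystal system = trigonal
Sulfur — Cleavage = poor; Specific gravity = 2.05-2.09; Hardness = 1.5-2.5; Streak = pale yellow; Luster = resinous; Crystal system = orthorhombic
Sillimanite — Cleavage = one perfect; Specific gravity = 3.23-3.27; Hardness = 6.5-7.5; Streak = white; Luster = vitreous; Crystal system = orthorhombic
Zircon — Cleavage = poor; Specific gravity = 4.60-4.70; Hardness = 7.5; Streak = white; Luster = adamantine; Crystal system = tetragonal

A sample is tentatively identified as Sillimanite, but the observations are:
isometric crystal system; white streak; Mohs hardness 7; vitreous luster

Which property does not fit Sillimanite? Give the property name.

Isometric crystal system: Sillimanite has orthorhombic system — outside the reference range.
White streak: Sillimanite has white streak — within range.
Mohs hardness 7: Sillimanite has hardness 6.5-7.5 — within range.
Vitreous luster: Sillimanite has vitreous luster — within range.
Only the crystal system is inconsistent.

crystal system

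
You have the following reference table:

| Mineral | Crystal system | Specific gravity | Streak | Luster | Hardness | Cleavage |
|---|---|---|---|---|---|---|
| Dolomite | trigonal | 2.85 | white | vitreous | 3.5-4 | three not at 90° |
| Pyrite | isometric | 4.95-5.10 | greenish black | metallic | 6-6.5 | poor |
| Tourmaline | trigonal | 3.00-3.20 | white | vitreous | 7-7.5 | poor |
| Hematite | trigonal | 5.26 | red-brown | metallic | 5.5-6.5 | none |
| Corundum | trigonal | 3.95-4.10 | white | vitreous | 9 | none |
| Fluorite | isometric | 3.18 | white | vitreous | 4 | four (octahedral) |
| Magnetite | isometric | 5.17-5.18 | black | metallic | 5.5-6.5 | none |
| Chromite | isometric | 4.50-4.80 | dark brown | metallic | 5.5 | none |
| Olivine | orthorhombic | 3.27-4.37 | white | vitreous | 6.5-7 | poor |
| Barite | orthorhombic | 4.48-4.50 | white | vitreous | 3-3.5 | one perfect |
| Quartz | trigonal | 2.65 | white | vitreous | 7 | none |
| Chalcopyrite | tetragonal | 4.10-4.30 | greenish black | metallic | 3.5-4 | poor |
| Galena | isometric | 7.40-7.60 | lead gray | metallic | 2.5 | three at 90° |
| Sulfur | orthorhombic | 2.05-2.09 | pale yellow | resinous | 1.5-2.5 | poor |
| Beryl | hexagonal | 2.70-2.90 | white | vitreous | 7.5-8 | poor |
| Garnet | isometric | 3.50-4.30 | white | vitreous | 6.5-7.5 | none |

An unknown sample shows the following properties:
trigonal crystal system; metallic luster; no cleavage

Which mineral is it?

Hematite

Trigonal crystal system: Dolomite, Tourmaline, Hematite, Corundum, Quartz remain.
Metallic luster: only Hematite remains.
No cleavage: all remaining candidates fit.
Only Hematite satisfies all observations.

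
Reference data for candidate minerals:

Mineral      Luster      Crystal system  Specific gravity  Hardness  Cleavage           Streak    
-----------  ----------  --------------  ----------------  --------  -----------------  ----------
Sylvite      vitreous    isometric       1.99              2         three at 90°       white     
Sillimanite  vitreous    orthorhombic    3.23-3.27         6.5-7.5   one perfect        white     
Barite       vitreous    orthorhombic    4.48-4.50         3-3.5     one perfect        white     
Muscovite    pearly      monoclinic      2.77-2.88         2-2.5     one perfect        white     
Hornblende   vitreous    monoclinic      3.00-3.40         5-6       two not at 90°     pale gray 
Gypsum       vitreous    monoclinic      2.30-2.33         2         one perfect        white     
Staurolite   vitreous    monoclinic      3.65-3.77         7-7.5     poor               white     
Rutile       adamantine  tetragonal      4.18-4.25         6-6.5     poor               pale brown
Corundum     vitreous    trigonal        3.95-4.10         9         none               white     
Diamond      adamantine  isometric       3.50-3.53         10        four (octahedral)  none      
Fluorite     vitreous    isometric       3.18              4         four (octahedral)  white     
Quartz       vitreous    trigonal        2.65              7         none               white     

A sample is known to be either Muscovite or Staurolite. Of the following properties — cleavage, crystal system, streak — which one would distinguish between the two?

Cleavage: Muscovite one perfect, Staurolite poor — these differ.
Crystal system: both monoclinic — same for both.
Streak: both white — same for both.
Of the listed properties, cleavage is the one that separates them.

cleavage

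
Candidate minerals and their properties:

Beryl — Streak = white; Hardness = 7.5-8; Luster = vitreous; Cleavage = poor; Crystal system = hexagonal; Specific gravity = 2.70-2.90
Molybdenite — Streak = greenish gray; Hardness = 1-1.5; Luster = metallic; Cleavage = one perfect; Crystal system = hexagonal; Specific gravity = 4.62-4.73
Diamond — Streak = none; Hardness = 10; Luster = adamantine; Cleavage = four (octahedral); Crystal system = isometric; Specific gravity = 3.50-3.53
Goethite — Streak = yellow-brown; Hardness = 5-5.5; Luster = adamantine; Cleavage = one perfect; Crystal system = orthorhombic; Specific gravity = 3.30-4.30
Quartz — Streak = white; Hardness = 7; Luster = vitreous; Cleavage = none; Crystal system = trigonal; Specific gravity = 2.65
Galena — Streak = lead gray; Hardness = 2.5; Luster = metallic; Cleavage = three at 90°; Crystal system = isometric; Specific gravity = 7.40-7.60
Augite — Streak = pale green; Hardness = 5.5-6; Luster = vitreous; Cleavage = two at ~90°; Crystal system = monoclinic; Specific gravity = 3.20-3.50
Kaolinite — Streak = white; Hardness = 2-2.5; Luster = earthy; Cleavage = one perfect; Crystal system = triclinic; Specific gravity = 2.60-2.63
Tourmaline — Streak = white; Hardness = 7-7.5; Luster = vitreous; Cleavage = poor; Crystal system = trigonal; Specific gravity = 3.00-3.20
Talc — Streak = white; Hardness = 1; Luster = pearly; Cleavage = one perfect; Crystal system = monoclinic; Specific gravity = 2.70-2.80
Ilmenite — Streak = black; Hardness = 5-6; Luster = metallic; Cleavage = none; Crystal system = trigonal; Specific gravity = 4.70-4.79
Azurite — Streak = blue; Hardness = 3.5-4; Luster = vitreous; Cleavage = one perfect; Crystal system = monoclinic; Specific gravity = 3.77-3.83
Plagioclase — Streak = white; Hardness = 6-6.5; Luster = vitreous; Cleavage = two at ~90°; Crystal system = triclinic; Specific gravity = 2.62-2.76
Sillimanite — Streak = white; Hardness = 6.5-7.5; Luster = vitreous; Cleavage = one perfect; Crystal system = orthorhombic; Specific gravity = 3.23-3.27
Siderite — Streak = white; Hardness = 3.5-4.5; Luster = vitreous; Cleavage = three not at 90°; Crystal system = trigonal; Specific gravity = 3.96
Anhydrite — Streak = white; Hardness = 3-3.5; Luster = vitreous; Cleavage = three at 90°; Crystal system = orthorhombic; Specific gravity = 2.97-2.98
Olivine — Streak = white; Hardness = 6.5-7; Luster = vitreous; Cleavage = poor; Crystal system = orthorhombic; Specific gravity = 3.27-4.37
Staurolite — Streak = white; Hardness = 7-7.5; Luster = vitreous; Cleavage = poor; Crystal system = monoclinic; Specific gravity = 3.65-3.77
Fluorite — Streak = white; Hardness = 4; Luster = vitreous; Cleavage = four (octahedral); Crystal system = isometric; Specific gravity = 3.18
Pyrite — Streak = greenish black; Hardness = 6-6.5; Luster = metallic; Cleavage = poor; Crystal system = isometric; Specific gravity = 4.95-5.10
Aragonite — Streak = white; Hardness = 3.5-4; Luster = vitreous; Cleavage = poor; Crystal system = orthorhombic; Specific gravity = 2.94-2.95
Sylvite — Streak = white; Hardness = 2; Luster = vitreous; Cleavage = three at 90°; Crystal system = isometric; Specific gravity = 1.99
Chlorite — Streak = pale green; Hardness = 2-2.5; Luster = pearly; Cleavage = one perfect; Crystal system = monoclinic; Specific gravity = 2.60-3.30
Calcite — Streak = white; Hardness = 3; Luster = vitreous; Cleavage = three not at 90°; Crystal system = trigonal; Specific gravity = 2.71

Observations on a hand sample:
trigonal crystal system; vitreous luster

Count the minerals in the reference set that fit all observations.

4

Trigonal crystal system: narrows the field to Quartz, Tourmaline, Ilmenite, Siderite, Calcite.
Vitreous luster eliminates Ilmenite.
Consistent with every observation: Calcite, Quartz, Siderite, Tourmaline.
That is 4 minerals.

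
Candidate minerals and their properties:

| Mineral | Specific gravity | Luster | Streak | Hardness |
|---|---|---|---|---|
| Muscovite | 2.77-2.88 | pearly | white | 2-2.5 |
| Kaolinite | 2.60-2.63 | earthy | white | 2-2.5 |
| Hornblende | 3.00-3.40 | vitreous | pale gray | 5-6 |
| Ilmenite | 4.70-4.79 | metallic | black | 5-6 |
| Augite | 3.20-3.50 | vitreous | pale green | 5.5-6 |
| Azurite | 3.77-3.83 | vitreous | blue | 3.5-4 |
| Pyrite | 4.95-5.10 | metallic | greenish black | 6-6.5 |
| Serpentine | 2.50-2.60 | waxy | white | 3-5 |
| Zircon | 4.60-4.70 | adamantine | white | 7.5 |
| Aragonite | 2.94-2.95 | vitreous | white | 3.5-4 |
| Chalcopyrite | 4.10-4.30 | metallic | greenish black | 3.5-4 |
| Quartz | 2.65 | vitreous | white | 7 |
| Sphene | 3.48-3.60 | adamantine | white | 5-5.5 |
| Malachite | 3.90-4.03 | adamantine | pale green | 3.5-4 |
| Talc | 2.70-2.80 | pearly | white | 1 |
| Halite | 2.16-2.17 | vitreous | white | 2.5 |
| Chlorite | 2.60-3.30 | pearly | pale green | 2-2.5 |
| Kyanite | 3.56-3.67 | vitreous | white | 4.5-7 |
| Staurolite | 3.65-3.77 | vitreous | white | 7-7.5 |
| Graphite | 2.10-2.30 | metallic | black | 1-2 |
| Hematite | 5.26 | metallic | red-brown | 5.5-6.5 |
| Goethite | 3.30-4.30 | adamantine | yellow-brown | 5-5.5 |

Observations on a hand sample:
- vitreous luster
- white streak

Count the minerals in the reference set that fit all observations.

5

Vitreous luster — narrows the field to Hornblende, Augite, Azurite, Aragonite, Quartz, Halite, Kyanite, Staurolite.
White streak is inconsistent with Hornblende, Augite, Azurite.
Remaining candidates: Aragonite, Halite, Kyanite, Quartz, Staurolite.
That is 5 minerals.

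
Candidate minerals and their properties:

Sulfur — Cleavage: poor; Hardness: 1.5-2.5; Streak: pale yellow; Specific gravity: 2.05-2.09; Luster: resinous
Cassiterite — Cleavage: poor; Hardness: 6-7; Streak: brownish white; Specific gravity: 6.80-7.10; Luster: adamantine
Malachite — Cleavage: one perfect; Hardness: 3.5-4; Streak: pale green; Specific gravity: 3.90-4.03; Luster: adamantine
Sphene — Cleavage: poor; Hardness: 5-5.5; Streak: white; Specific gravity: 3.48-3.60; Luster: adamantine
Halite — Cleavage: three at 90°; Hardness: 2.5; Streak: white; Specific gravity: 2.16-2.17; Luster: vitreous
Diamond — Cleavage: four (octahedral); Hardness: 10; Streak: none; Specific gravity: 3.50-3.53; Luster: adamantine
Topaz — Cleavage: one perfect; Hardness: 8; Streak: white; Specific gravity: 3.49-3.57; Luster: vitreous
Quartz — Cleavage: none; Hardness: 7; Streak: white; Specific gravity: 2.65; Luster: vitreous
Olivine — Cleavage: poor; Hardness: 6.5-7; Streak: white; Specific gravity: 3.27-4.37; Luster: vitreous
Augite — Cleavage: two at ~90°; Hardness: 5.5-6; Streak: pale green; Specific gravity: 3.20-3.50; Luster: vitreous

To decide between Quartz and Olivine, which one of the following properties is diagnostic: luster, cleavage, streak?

Luster: both vitreous — identical.
Cleavage: Quartz none, Olivine poor — different.
Streak: both white — identical.
Of the listed properties, cleavage is the one that separates them.

cleavage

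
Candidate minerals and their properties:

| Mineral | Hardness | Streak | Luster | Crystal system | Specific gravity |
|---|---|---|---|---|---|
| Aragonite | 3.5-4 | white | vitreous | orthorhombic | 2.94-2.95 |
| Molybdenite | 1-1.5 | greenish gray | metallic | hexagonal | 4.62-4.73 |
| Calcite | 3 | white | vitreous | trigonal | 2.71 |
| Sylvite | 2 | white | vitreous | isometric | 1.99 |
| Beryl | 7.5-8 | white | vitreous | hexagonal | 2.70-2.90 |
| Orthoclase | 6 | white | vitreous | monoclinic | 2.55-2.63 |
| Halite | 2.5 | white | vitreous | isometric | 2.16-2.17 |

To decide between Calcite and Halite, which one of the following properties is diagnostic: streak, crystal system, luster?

crystal system

Streak: both white — identical.
Crystal system: Calcite trigonal, Halite isometric — distinct.
Luster: both vitreous — identical.
Only crystal system differs between Calcite and Halite among the listed tests.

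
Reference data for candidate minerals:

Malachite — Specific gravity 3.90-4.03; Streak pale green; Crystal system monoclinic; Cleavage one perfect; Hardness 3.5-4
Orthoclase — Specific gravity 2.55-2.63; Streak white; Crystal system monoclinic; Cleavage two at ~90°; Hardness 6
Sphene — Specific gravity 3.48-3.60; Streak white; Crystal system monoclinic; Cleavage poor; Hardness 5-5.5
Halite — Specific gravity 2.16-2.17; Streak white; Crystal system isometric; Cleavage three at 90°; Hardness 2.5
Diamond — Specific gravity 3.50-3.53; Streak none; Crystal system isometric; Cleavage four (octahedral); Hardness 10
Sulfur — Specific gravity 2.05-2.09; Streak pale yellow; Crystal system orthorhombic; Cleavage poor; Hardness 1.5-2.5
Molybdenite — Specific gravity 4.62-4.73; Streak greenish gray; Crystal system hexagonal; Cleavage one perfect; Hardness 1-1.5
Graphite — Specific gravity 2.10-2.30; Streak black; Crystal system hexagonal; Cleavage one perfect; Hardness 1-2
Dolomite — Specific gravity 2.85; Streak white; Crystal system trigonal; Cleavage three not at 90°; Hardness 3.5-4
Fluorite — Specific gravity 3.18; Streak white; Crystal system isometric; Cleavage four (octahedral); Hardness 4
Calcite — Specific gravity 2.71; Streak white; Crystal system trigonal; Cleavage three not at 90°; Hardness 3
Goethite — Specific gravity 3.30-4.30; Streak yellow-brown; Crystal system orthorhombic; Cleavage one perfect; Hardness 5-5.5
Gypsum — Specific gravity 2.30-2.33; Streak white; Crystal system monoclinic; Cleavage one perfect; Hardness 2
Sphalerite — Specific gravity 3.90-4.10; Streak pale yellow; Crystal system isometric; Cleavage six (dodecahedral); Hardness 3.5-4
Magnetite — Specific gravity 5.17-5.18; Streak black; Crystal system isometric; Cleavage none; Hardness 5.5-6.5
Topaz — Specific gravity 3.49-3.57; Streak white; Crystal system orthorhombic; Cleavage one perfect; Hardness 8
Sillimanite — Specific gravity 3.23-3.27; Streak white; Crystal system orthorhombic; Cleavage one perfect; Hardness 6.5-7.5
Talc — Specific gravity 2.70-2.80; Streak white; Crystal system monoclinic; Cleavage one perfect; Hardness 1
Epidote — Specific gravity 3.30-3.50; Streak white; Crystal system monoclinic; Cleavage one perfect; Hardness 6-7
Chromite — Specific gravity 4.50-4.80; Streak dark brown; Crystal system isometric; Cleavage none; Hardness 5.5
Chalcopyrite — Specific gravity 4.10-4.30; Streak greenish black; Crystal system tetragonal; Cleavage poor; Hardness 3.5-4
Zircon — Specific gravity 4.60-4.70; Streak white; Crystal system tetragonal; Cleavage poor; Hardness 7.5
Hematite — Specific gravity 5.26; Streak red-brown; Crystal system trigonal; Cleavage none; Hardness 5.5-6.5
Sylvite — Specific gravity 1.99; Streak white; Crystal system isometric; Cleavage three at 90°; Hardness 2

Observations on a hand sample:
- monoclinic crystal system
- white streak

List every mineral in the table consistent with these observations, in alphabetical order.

Epidote, Gypsum, Orthoclase, Sphene, Talc

Monoclinic crystal system: leaves Malachite, Orthoclase, Sphene, Gypsum, Talc, Epidote.
White streak is inconsistent with Malachite.
Consistent with every observation: Epidote, Gypsum, Orthoclase, Sphene, Talc.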